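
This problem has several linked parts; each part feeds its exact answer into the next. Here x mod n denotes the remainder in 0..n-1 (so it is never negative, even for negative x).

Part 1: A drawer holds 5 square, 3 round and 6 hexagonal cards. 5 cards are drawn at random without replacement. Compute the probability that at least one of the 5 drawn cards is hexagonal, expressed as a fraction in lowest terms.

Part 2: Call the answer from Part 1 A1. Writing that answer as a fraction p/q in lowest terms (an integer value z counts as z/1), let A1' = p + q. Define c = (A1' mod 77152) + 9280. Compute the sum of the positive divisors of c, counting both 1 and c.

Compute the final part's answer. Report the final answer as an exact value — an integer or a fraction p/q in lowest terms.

Part 1: total draws C(14,5) = 2002; complement C(8,5) = 56; favorable 2002 - 56 = 1946; P = 139/143; answer 139/143
Part 2: A1 = 139/143; threaded value p + q = 282; c = 9562; 9562 = 2 * 7 * 683; sigma = (1 + 2) * (1 + 7) * (1 + 683) = 3 * 8 * 684 = 16416; answer 16416

16416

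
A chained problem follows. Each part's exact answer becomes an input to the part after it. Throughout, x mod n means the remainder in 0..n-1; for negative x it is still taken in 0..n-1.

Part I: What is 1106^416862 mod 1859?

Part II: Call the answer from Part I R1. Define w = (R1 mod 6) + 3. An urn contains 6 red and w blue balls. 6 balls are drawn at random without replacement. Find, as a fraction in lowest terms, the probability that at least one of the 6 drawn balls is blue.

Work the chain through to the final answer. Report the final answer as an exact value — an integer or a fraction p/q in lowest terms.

Part I: squarings mod 1859: 1106^1=1106, 1106^2=14, 1106^4=196, 1106^8=1236, 1106^16=1457, 1106^32=1730, 1106^64=1769, 1106^128=664, 1106^256=313, 1106^512=1301, 1106^1024=911, 1106^2048=807, 1106^4096=599, 1106^8192=14, 1106^16384=196, 1106^32768=1236, 1106^65536=1457, 1106^131072=1730, 1106^262144=1769; 1106^416862 = 1106^2 * 1106^4 * 1106^8 * 1106^16 * 1106^64 * 1106^1024 * 1106^2048 * 1106^4096 * 1106^16384 * 1106^131072 * 1106^262144 = 872 (mod 1859); answer 872
Part II: R1 = 872; w = 5; total draws C(11,6) = 462; complement C(6,6) = 1; favorable 462 - 1 = 461; P = 461/462; answer 461/462

461/462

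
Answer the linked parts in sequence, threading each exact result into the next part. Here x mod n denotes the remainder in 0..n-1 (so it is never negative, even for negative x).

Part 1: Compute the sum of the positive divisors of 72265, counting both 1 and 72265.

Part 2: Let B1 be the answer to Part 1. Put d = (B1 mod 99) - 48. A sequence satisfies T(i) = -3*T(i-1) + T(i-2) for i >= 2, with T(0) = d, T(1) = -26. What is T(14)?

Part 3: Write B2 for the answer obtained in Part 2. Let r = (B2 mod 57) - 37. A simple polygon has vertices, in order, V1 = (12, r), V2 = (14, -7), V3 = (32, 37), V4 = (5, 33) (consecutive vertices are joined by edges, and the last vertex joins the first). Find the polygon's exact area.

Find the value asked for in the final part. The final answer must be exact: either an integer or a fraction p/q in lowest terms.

Part 1: 72265 = 5 * 97 * 149; sigma = (1 + 5) * (1 + 97) * (1 + 149) = 6 * 98 * 150 = 88200; answer 88200
Part 2: B1 = 88200; d = 42; T(2) = -3*(-26) + 1*(42) = 120; iterating: T(2)=120, T(3)=-386, T(4)=1278, T(5)=-4220, T(6)=13938, T(7)=-46034, T(8)=152040, T(9)=-502154, T(10)=1658502, T(11)=-5477660, T(12)=18091482, T(13)=-59752106, T(14)=197347800; answer 197347800
Part 3: B2 = 197347800; r = -31; cross terms: (12*-7 - 14*-31)=350, (14*37 - 32*-7)=742, (32*33 - 5*37)=871, (5*-31 - 12*33)=-551; twice the area = |1412| = 1412; area = 706; answer 706

706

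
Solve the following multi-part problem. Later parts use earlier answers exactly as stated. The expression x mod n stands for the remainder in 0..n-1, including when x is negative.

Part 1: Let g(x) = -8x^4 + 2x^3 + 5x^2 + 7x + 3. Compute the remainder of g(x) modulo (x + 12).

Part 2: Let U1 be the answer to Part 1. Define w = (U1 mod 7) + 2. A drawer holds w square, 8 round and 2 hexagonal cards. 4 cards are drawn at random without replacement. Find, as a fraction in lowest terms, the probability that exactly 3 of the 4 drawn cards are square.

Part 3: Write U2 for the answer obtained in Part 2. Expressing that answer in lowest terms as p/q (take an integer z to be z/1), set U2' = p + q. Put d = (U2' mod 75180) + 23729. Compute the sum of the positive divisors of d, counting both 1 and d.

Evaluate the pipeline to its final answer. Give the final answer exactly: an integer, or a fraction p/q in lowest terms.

44604

Part 1: remainder = value at the root: -8*(-12)^4 + 2*(-12)^3 + 5*(-12)^2 + 7*(-12)^1 + 3 = (-165888) + (-3456) + (720) + (-84) + (3) = -168705; answer -168705
Part 2: U1 = -168705; w = 4; total draws C(14,4) = 1001; favorable C(4,3)*C(10,1) = 40; P = 40/1001; answer 40/1001
Part 3: U2 = 40/1001; threaded value p + q = 1041; d = 24770; 24770 = 2 * 5 * 2477; sigma = (1 + 2) * (1 + 5) * (1 + 2477) = 3 * 6 * 2478 = 44604; answer 44604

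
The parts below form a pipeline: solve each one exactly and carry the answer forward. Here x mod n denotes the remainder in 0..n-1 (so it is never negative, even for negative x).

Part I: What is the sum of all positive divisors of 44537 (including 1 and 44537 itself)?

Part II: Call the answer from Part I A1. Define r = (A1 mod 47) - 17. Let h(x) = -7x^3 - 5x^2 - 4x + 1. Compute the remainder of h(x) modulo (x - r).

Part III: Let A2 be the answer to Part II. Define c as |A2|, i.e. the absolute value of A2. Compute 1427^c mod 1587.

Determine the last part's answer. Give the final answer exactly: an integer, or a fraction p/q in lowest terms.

1151

Part I: 44537 is prime, so its only divisors are 1 and 44537; sigma = 1 + 44537 = 44538; answer 44538
Part II: A1 = 44538; r = 12; remainder = value at the root: -7*(12)^3 - 5*(12)^2 - 4*(12)^1 + 1 = (-12096) + (-720) + (-48) + (1) = -12863; answer -12863
Part III: A2 = -12863; c = 12863; squarings mod 1587: 1427^1=1427, 1427^2=208, 1427^4=415, 1427^8=829, 1427^16=70, 1427^32=139, 1427^64=277, 1427^128=553, 1427^256=1105, 1427^512=622, 1427^1024=1243, 1427^2048=898, 1427^4096=208, 1427^8192=415; 1427^12863 = 1427^1 * 1427^2 * 1427^4 * 1427^8 * 1427^16 * 1427^32 * 1427^512 * 1427^4096 * 1427^8192 = 1151 (mod 1587); answer 1151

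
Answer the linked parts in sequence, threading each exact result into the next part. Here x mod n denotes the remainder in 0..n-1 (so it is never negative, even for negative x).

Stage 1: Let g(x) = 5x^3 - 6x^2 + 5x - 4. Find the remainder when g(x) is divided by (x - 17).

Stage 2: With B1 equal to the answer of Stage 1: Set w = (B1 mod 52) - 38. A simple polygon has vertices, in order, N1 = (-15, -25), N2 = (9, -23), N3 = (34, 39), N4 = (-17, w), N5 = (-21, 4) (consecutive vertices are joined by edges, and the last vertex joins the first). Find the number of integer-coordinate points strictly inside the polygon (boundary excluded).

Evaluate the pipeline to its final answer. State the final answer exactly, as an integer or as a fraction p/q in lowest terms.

1273

Stage 1: remainder = value at the root: 5*(17)^3 - 6*(17)^2 + 5*(17)^1 - 4 = (24565) + (-1734) + (85) + (-4) = 22912; answer 22912
Stage 2: B1 = 22912; w = -6; cross terms: (-15*-23 - 9*-25)=570, (9*39 - 34*-23)=1133, (34*-6 - -17*39)=459, (-17*4 - -21*-6)=-194, (-21*-25 - -15*4)=585; twice the area = |2553| = 2553; area = 2553/2; boundary points = 2 + 1 + 3 + 2 + 1 = 9; strictly interior points = area - boundary/2 + 1 = 1273; answer 1273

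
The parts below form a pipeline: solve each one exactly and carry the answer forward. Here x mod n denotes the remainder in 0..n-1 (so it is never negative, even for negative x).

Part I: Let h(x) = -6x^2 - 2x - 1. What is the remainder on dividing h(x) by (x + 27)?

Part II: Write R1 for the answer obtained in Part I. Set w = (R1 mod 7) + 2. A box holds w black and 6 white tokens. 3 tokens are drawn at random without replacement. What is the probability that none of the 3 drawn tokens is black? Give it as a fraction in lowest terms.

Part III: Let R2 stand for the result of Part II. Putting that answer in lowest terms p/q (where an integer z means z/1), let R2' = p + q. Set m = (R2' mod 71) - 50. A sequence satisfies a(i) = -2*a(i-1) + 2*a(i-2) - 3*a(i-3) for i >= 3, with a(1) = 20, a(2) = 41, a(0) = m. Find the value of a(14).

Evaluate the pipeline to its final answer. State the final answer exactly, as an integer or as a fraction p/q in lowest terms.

-6622519

Part I: remainder = value at the root: -6*(-27)^2 - 2*(-27)^1 - 1 = (-4374) + (54) + (-1) = -4321; answer -4321
Part II: R1 = -4321; w = 7; total draws C(13,3) = 286; favorable C(6,3) = 20; P = 10/143; answer 10/143
Part III: R2 = 10/143; threaded value p + q = 153; m = -39; a(3) = -2*(41) + 2*(20) - 3*(-39) = 75; iterating: a(3)=75, a(4)=-128, a(5)=283, a(6)=-1047, a(7)=3044, a(8)=-9031, a(9)=27291, a(10)=-81776, a(11)=245227, a(12)=-735879, a(13)=2207540, a(14)=-6622519; answer -6622519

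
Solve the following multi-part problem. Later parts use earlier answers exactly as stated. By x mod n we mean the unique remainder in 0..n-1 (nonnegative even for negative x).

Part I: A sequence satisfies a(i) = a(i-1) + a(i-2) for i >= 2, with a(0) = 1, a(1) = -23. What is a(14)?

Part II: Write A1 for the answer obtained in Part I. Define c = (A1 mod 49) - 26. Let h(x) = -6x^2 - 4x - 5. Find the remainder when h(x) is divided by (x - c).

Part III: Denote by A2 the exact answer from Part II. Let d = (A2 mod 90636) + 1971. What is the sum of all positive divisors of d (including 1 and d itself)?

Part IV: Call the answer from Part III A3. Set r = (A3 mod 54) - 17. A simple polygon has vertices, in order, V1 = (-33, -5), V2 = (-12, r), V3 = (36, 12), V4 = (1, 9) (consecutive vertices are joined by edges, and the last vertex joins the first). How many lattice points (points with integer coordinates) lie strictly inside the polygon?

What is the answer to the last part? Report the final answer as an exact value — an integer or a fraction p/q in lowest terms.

Part I: a(2) = 1*(-23) + 1*(1) = -22; iterating: a(2)=-22, a(3)=-45, a(4)=-67, a(5)=-112, a(6)=-179, a(7)=-291, a(8)=-470, a(9)=-761, a(10)=-1231, a(11)=-1992, a(12)=-3223, a(13)=-5215, a(14)=-8438; answer -8438
Part II: A1 = -8438; c = 13; remainder = value at the root: -6*(13)^2 - 4*(13)^1 - 5 = (-1014) + (-52) + (-5) = -1071; answer -1071
Part III: A2 = -1071; d = 91536; 91536 = 2^4 * 3 * 1907; sigma = (1 + 2 + 4 + 8 + 16) * (1 + 3) * (1 + 1907) = 31 * 4 * 1908 = 236592; answer 236592
Part IV: A3 = 236592; r = 1; cross terms: (-33*1 - -12*-5)=-93, (-12*12 - 36*1)=-180, (36*9 - 1*12)=312, (1*-5 - -33*9)=292; twice the area = |331| = 331; area = 331/2; boundary points = 3 + 1 + 1 + 2 = 7; strictly interior points = area - boundary/2 + 1 = 163; answer 163

163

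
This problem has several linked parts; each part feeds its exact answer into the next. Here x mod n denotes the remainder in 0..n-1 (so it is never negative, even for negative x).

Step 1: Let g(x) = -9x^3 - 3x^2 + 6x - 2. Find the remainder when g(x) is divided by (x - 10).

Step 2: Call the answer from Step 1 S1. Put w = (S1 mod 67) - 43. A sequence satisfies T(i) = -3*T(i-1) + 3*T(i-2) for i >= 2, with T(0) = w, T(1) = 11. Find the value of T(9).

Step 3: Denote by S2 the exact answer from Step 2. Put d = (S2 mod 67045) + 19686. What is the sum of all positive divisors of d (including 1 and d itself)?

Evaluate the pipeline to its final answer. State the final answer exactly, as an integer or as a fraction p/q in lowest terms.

Step 1: remainder = value at the root: -9*(10)^3 - 3*(10)^2 + 6*(10)^1 - 2 = (-9000) + (-300) + (60) + (-2) = -9242; answer -9242
Step 2: S1 = -9242; w = -39; T(2) = -3*(11) + 3*(-39) = -150; iterating: T(2)=-150, T(3)=483, T(4)=-1899, T(5)=7146, T(6)=-27135, T(7)=102843, T(8)=-389934, T(9)=1478331; answer 1478331
Step 3: S2 = 1478331; d = 23027; 23027 is prime, so its only divisors are 1 and 23027; sigma = 1 + 23027 = 23028; answer 23028

23028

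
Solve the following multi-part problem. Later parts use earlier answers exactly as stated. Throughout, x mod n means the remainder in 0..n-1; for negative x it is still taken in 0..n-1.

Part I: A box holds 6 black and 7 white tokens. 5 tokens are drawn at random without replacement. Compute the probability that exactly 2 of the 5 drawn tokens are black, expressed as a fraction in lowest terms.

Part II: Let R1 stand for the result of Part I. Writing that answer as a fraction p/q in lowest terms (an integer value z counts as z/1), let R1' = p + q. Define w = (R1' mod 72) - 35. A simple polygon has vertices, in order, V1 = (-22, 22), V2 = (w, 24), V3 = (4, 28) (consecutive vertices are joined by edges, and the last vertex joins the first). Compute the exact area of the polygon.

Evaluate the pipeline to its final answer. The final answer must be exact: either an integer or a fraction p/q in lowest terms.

19

Part I: total draws C(13,5) = 1287; favorable C(6,2)*C(7,3) = 525; P = 175/429; answer 175/429
Part II: R1 = 175/429; threaded value p + q = 604; w = -7; cross terms: (-22*24 - -7*22)=-374, (-7*28 - 4*24)=-292, (4*22 - -22*28)=704; twice the area = |38| = 38; area = 19; answer 19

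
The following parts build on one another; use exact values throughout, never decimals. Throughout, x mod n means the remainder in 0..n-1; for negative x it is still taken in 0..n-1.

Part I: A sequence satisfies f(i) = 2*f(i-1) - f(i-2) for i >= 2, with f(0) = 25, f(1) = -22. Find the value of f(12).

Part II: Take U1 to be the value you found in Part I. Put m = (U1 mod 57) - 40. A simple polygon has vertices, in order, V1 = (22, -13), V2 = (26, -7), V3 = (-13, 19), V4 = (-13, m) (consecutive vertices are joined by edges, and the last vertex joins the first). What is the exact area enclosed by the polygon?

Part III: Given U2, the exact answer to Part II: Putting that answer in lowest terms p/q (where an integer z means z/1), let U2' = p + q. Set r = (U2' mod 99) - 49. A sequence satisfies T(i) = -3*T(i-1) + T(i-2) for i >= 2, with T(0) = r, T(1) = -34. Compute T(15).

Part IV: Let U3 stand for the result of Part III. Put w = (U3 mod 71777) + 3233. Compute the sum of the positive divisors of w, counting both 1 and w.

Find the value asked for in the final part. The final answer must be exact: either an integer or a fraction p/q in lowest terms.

29232

Part I: f(2) = 2*(-22) - 1*(25) = -69; iterating: f(2)=-69, f(3)=-116, f(4)=-163, f(5)=-210, f(6)=-257, f(7)=-304, f(8)=-351, f(9)=-398, f(10)=-445, f(11)=-492, f(12)=-539; answer -539
Part II: U1 = -539; m = -9; cross terms: (22*-7 - 26*-13)=184, (26*19 - -13*-7)=403, (-13*-9 - -13*19)=364, (-13*-13 - 22*-9)=367; twice the area = |1318| = 1318; area = 659; answer 659
Part III: U2 = 659; threaded value p + q = 660; r = 17; T(2) = -3*(-34) + 1*(17) = 119; iterating: T(2)=119, T(3)=-391, T(4)=1292, T(5)=-4267, T(6)=14093, T(7)=-46546, T(8)=153731, T(9)=-507739, T(10)=1676948, T(11)=-5538583, T(12)=18292697, T(13)=-60416674, T(14)=199542719, T(15)=-659044831; answer -659044831
Part IV: U3 = -659044831; w = 14816; 14816 = 2^5 * 463; sigma = (1 + 2 + 4 + 8 + 16 + 32) * (1 + 463) = 63 * 464 = 29232; answer 29232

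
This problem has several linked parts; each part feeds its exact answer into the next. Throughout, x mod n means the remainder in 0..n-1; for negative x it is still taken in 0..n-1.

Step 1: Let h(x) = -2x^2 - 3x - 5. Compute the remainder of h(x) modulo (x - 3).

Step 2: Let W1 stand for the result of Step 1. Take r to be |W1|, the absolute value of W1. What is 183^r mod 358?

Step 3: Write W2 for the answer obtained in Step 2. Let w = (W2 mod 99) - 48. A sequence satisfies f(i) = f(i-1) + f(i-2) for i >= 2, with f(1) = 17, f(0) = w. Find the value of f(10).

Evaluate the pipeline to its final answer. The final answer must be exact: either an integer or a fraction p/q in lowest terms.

-493

Step 1: remainder = value at the root: -2*(3)^2 - 3*(3)^1 - 5 = (-18) + (-9) + (-5) = -32; answer -32
Step 2: W1 = -32; r = 32; squarings mod 358: 183^1=183, 183^2=195, 183^4=77, 183^8=201, 183^16=305, 183^32=303; 183^32 = 183^32 = 303 (mod 358); answer 303
Step 3: W2 = 303; w = -42; f(2) = 1*(17) + 1*(-42) = -25; iterating: f(2)=-25, f(3)=-8, f(4)=-33, f(5)=-41, f(6)=-74, f(7)=-115, f(8)=-189, f(9)=-304, f(10)=-493; answer -493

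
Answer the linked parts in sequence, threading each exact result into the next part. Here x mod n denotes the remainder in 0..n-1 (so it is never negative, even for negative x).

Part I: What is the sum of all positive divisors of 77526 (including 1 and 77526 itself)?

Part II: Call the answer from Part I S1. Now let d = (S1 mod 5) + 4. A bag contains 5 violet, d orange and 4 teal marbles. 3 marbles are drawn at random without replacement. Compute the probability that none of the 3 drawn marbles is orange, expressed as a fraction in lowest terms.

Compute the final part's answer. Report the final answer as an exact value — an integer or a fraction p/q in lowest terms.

42/143

Part I: 77526 = 2 * 3^2 * 59 * 73; sigma = (1 + 2) * (1 + 3 + 9) * (1 + 59) * (1 + 73) = 3 * 13 * 60 * 74 = 173160; answer 173160
Part II: S1 = 173160; d = 4; total draws C(13,3) = 286; favorable C(9,3) = 84; P = 42/143; answer 42/143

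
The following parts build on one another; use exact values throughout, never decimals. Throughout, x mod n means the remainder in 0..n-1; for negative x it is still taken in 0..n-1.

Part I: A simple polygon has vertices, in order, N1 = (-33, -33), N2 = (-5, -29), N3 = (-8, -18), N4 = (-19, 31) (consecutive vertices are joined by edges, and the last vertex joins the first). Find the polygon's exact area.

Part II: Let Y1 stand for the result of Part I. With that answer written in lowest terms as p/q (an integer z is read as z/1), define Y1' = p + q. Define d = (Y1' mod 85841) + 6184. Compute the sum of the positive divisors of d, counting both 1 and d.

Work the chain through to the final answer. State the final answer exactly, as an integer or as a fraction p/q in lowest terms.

Part I: cross terms: (-33*-29 - -5*-33)=792, (-5*-18 - -8*-29)=-142, (-8*31 - -19*-18)=-590, (-19*-33 - -33*31)=1650; twice the area = |1710| = 1710; area = 855; answer 855
Part II: Y1 = 855; threaded value p + q = 856; d = 7040; 7040 = 2^7 * 5 * 11; sigma = (1 + 2 + 4 + 8 + 16 + 32 + 64 + 128) * (1 + 5) * (1 + 11) = 255 * 6 * 12 = 18360; answer 18360

18360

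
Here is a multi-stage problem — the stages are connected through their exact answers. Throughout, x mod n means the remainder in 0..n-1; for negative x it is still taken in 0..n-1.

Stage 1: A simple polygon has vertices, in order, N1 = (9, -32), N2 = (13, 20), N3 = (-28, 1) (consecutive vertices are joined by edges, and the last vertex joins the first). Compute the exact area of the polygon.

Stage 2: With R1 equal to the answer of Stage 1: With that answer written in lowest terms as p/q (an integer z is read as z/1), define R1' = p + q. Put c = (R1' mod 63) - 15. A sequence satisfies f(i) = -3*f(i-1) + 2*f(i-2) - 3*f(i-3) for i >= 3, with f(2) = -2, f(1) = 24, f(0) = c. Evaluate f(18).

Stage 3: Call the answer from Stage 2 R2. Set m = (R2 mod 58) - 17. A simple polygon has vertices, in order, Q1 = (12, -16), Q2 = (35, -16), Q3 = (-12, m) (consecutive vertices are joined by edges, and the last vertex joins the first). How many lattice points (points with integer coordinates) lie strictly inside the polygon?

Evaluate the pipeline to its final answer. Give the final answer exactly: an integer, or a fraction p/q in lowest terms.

Stage 1: cross terms: (9*20 - 13*-32)=596, (13*1 - -28*20)=573, (-28*-32 - 9*1)=887; twice the area = |2056| = 2056; area = 1028; answer 1028
Stage 2: R1 = 1028; threaded value p + q = 1029; c = 6; f(3) = -3*(-2) + 2*(24) - 3*(6) = 36; iterating: f(3)=36, f(4)=-184, f(5)=630, f(6)=-2366, f(7)=8910, f(8)=-33352, f(9)=124974, f(10)=-468356, f(11)=1755072, f(12)=-6576850, f(13)=24645762, f(14)=-92356202, f(15)=346090680, f(16)=-1296921730, f(17)=4860015156, f(18)=-18212160968; answer -18212160968
Stage 3: R2 = -18212160968; m = 23; cross terms: (12*-16 - 35*-16)=368, (35*23 - -12*-16)=613, (-12*-16 - 12*23)=-84; twice the area = |897| = 897; area = 897/2; boundary points = 23 + 1 + 3 = 27; strictly interior points = area - boundary/2 + 1 = 436; answer 436

436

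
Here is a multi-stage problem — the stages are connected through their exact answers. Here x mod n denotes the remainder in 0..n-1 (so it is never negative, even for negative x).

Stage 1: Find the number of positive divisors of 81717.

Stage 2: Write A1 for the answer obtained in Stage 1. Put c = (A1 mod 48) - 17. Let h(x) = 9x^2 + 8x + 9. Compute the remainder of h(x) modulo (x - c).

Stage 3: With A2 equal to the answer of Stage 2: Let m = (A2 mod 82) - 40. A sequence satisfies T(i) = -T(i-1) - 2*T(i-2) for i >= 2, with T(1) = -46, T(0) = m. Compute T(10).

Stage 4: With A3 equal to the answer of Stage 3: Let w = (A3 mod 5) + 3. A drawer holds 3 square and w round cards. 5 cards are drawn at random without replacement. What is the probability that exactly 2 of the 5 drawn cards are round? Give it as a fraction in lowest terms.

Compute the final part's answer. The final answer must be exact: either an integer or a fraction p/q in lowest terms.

5/28

Stage 1: 81717 = 3 * 27239; number of divisors = (1+1) * (1+1) = 4; answer 4
Stage 2: A1 = 4; c = -13; remainder = value at the root: 9*(-13)^2 + 8*(-13)^1 + 9 = (1521) + (-104) + (9) = 1426; answer 1426
Stage 3: A2 = 1426; m = -8; T(2) = -1*(-46) - 2*(-8) = 62; iterating: T(2)=62, T(3)=30, T(4)=-154, T(5)=94, T(6)=214, T(7)=-402, T(8)=-26, T(9)=830, T(10)=-778; answer -778
Stage 4: A3 = -778; w = 5; total draws C(8,5) = 56; favorable C(5,2)*C(3,3) = 10; P = 5/28; answer 5/28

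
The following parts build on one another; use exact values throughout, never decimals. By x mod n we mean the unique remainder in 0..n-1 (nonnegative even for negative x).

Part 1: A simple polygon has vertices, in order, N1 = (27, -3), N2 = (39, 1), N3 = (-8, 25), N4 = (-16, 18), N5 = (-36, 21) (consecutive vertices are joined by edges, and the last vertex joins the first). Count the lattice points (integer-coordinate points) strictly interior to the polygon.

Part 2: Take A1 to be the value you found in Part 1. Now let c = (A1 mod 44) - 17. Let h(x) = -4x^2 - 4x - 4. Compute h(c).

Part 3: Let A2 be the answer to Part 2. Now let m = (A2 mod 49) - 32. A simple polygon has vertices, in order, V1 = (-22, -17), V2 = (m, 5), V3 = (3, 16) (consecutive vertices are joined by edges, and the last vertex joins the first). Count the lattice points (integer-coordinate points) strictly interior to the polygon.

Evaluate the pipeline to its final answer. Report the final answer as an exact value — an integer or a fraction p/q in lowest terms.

Part 1: cross terms: (27*1 - 39*-3)=144, (39*25 - -8*1)=983, (-8*18 - -16*25)=256, (-16*21 - -36*18)=312, (-36*-3 - 27*21)=-459; twice the area = |1236| = 1236; area = 618; boundary points = 4 + 1 + 1 + 1 + 3 = 10; strictly interior points = area - boundary/2 + 1 = 614; answer 614
Part 2: A1 = 614; c = 25; -4*(25)^2 - 4*(25)^1 - 4 = (-2500) + (-100) + (-4) = -2604; answer -2604
Part 3: A2 = -2604; m = 10; cross terms: (-22*5 - 10*-17)=60, (10*16 - 3*5)=145, (3*-17 - -22*16)=301; twice the area = |506| = 506; area = 253; boundary points = 2 + 1 + 1 = 4; strictly interior points = area - boundary/2 + 1 = 252; answer 252

252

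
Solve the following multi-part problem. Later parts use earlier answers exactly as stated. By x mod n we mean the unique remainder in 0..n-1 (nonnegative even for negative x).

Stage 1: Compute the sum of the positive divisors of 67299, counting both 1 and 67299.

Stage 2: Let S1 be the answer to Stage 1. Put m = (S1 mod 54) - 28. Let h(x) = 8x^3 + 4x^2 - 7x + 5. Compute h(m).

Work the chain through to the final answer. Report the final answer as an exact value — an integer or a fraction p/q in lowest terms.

22643

Stage 1: 67299 = 3 * 22433; sigma = (1 + 3) * (1 + 22433) = 4 * 22434 = 89736; answer 89736
Stage 2: S1 = 89736; m = 14; 8*(14)^3 + 4*(14)^2 - 7*(14)^1 + 5 = (21952) + (784) + (-98) + (5) = 22643; answer 22643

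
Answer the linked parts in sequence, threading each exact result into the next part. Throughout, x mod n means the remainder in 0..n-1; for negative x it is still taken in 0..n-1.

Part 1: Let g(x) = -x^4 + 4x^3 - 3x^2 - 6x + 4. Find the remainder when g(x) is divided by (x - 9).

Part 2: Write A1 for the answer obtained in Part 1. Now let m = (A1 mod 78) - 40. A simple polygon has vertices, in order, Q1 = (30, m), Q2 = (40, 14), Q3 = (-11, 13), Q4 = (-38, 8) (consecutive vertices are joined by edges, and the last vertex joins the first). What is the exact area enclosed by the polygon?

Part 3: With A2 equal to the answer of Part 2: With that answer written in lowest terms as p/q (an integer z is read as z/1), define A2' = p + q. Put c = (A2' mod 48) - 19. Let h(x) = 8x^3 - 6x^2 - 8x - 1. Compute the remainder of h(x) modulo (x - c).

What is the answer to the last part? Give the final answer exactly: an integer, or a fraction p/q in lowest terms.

-14593

Part 1: remainder = value at the root: -1*(9)^4 + 4*(9)^3 - 3*(9)^2 - 6*(9)^1 + 4 = (-6561) + (2916) + (-243) + (-54) + (4) = -3938; answer -3938
Part 2: A1 = -3938; m = 0; cross terms: (30*14 - 40*0)=420, (40*13 - -11*14)=674, (-11*8 - -38*13)=406, (-38*0 - 30*8)=-240; twice the area = |1260| = 1260; area = 630; answer 630
Part 3: A2 = 630; threaded value p + q = 631; c = -12; remainder = value at the root: 8*(-12)^3 - 6*(-12)^2 - 8*(-12)^1 - 1 = (-13824) + (-864) + (96) + (-1) = -14593; answer -14593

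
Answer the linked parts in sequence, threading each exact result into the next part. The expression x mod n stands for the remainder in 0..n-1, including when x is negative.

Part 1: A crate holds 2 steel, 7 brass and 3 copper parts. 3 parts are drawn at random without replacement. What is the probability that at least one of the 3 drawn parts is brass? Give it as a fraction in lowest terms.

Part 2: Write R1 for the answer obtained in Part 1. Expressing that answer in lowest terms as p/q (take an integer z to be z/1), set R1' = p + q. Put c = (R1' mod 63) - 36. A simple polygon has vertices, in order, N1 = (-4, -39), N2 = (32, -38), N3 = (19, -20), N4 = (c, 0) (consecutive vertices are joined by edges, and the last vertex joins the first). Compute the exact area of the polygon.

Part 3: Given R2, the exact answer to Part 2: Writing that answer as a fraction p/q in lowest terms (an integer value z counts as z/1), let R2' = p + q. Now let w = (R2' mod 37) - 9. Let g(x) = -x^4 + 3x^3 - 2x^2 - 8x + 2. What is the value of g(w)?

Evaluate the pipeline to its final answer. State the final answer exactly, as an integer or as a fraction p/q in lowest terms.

Part 1: total draws C(12,3) = 220; complement C(5,3) = 10; favorable 220 - 10 = 210; P = 21/22; answer 21/22
Part 2: R1 = 21/22; threaded value p + q = 43; c = 7; cross terms: (-4*-38 - 32*-39)=1400, (32*-20 - 19*-38)=82, (19*0 - 7*-20)=140, (7*-39 - -4*0)=-273; twice the area = |1349| = 1349; area = 1349/2; answer 1349/2
Part 3: R2 = 1349/2; threaded value p + q = 1351; w = 10; -1*(10)^4 + 3*(10)^3 - 2*(10)^2 - 8*(10)^1 + 2 = (-10000) + (3000) + (-200) + (-80) + (2) = -7278; answer -7278

-7278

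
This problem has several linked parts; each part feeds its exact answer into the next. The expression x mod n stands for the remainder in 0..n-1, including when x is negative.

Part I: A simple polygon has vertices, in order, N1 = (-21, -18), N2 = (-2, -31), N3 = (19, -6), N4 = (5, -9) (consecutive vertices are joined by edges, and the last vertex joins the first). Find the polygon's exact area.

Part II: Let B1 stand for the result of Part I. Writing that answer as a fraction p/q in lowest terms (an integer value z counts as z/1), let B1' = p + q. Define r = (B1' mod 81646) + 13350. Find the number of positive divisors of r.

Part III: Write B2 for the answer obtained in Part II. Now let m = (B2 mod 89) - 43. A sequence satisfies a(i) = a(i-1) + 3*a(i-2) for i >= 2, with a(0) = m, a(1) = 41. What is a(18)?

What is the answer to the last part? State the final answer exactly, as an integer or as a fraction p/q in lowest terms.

Part I: cross terms: (-21*-31 - -2*-18)=615, (-2*-6 - 19*-31)=601, (19*-9 - 5*-6)=-141, (5*-18 - -21*-9)=-279; twice the area = |796| = 796; area = 398; answer 398
Part II: B1 = 398; threaded value p + q = 399; r = 13749; 13749 = 3 * 4583; number of divisors = (1+1) * (1+1) = 4; answer 4
Part III: B2 = 4; m = -39; a(2) = 1*(41) + 3*(-39) = -76; iterating: a(2)=-76, a(3)=47, a(4)=-181, a(5)=-40, a(6)=-583, a(7)=-703, a(8)=-2452, a(9)=-4561, a(10)=-11917, a(11)=-25600, a(12)=-61351, a(13)=-138151, a(14)=-322204, a(15)=-736657, a(16)=-1703269, a(17)=-3913240, a(18)=-9023047; answer -9023047

-9023047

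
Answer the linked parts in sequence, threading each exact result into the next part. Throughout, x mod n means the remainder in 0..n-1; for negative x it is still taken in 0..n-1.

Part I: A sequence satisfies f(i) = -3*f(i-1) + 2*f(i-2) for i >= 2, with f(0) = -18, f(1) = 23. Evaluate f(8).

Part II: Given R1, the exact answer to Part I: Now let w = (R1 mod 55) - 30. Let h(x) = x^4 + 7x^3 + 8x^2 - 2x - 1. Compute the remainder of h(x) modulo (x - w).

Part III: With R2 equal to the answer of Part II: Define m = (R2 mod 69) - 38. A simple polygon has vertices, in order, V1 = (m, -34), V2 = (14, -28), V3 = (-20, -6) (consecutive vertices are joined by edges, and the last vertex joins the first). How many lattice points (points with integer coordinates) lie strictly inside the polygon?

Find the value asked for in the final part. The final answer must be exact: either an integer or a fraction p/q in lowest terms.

56

Part I: f(2) = -3*(23) + 2*(-18) = -105; iterating: f(2)=-105, f(3)=361, f(4)=-1293, f(5)=4601, f(6)=-16389, f(7)=58369, f(8)=-207885; answer -207885
Part II: R1 = -207885; w = -15; remainder = value at the root: 1*(-15)^4 + 7*(-15)^3 + 8*(-15)^2 - 2*(-15)^1 - 1 = (50625) + (-23625) + (1800) + (30) + (-1) = 28829; answer 28829
Part III: R2 = 28829; m = 18; cross terms: (18*-28 - 14*-34)=-28, (14*-6 - -20*-28)=-644, (-20*-34 - 18*-6)=788; twice the area = |116| = 116; area = 58; boundary points = 2 + 2 + 2 = 6; strictly interior points = area - boundary/2 + 1 = 56; answer 56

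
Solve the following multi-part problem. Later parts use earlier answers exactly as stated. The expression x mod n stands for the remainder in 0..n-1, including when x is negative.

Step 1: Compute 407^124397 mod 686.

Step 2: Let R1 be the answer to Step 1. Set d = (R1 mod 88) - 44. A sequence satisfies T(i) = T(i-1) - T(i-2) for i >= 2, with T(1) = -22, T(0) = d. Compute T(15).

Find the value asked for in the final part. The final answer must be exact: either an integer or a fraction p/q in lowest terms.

Step 1: squarings mod 686: 407^1=407, 407^2=323, 407^4=57, 407^8=505, 407^16=519, 407^32=449, 407^64=603, 407^128=29, 407^256=155, 407^512=15, 407^1024=225, 407^2048=547, 407^4096=113, 407^8192=421, 407^16384=253, 407^32768=211, 407^65536=617; 407^124397 = 407^1 * 407^4 * 407^8 * 407^32 * 407^64 * 407^128 * 407^256 * 407^1024 * 407^8192 * 407^16384 * 407^32768 * 407^65536 = 491 (mod 686); answer 491
Step 2: R1 = 491; d = 7; T(2) = 1*(-22) - 1*(7) = -29; iterating: T(2)=-29, T(3)=-7, T(4)=22, T(5)=29, T(6)=7, T(7)=-22, T(8)=-29, T(9)=-7, T(10)=22, T(11)=29, T(12)=7, T(13)=-22, T(14)=-29, T(15)=-7; answer -7

-7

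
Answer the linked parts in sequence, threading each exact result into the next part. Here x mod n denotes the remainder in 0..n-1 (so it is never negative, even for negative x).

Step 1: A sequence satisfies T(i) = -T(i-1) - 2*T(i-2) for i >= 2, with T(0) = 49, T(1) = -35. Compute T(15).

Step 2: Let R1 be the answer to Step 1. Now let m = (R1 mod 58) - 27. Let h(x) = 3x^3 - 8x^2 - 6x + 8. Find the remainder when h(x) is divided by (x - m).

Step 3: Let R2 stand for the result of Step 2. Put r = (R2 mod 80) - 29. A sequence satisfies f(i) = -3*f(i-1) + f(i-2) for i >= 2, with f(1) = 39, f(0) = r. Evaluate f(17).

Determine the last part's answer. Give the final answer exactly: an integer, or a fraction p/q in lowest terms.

5215963176

Step 1: T(2) = -1*(-35) - 2*(49) = -63; iterating: T(2)=-63, T(3)=133, T(4)=-7, T(5)=-259, T(6)=273, T(7)=245, T(8)=-791, T(9)=301, T(10)=1281, T(11)=-1883, T(12)=-679, T(13)=4445, T(14)=-3087, T(15)=-5803; answer -5803
Step 2: R1 = -5803; m = 28; remainder = value at the root: 3*(28)^3 - 8*(28)^2 - 6*(28)^1 + 8 = (65856) + (-6272) + (-168) + (8) = 59424; answer 59424
Step 3: R2 = 59424; r = 35; f(2) = -3*(39) + 1*(35) = -82; iterating: f(2)=-82, f(3)=285, f(4)=-937, f(5)=3096, f(6)=-10225, f(7)=33771, f(8)=-111538, f(9)=368385, f(10)=-1216693, f(11)=4018464, f(12)=-13272085, f(13)=43834719, f(14)=-144776242, f(15)=478163445, f(16)=-1579266577, f(17)=5215963176; answer 5215963176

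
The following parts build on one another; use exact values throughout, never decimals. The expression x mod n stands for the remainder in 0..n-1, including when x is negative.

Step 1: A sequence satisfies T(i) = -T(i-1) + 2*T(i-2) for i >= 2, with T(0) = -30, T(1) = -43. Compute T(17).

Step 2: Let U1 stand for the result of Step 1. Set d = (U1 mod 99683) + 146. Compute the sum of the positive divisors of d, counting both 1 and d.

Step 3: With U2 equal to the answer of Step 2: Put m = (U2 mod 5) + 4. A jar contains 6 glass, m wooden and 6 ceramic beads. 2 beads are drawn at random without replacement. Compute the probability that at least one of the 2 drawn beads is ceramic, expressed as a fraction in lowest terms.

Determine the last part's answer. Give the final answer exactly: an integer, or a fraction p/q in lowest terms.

Step 1: T(2) = -1*(-43) + 2*(-30) = -17; iterating: T(2)=-17, T(3)=-69, T(4)=35, T(5)=-173, T(6)=243, T(7)=-589, T(8)=1075, T(9)=-2253, T(10)=4403, T(11)=-8909, T(12)=17715, T(13)=-35533, T(14)=70963, T(15)=-142029, T(16)=283955, T(17)=-568013; answer -568013
Step 2: U1 = -568013; d = 30231; 30231 = 3^2 * 3359; sigma = (1 + 3 + 9) * (1 + 3359) = 13 * 3360 = 43680; answer 43680
Step 3: U2 = 43680; m = 4; total draws C(16,2) = 120; complement C(10,2) = 45; favorable 120 - 45 = 75; P = 5/8; answer 5/8

5/8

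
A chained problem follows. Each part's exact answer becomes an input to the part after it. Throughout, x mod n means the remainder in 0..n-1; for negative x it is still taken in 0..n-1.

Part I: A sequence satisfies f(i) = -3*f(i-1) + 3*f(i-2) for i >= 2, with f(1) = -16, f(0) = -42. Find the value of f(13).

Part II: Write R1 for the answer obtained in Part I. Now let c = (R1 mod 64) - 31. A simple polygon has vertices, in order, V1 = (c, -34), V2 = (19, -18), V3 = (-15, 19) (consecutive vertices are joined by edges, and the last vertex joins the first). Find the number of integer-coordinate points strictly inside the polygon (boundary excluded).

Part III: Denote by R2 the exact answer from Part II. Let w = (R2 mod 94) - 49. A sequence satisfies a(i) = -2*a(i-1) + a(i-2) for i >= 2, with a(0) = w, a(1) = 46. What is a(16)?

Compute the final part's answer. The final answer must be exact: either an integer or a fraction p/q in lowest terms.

Part I: f(2) = -3*(-16) + 3*(-42) = -78; iterating: f(2)=-78, f(3)=186, f(4)=-792, f(5)=2934, f(6)=-11178, f(7)=42336, f(8)=-160542, f(9)=608634, f(10)=-2307528, f(11)=8748486, f(12)=-33168042, f(13)=125749584; answer 125749584
Part II: R1 = 125749584; c = -15; cross terms: (-15*-18 - 19*-34)=916, (19*19 - -15*-18)=91, (-15*-34 - -15*19)=795; twice the area = |1802| = 1802; area = 901; boundary points = 2 + 1 + 53 = 56; strictly interior points = area - boundary/2 + 1 = 874; answer 874
Part III: R2 = 874; w = -21; a(2) = -2*(46) + 1*(-21) = -113; iterating: a(2)=-113, a(3)=272, a(4)=-657, a(5)=1586, a(6)=-3829, a(7)=9244, a(8)=-22317, a(9)=53878, a(10)=-130073, a(11)=314024, a(12)=-758121, a(13)=1830266, a(14)=-4418653, a(15)=10667572, a(16)=-25753797; answer -25753797

-25753797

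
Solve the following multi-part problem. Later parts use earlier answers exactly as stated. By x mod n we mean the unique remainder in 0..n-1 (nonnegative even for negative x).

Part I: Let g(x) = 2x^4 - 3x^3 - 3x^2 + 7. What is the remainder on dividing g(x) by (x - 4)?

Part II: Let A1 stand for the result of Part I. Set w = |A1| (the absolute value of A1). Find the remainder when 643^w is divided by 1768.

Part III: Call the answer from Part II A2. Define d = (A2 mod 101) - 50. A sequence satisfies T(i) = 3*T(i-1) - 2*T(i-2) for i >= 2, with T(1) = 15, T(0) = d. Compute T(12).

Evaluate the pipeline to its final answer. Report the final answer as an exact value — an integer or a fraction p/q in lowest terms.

Part I: remainder = value at the root: 2*(4)^4 - 3*(4)^3 - 3*(4)^2 + 7 = (512) + (-192) + (-48) + (7) = 279; answer 279
Part II: A1 = 279; w = 279; squarings mod 1768: 643^1=643, 643^2=1505, 643^4=217, 643^8=1121, 643^16=1361, 643^32=1225, 643^64=1361, 643^128=1225, 643^256=1361; 643^279 = 643^1 * 643^2 * 643^4 * 643^16 * 643^256 = 1451 (mod 1768); answer 1451
Part III: A2 = 1451; d = -13; T(2) = 3*(15) - 2*(-13) = 71; iterating: T(2)=71, T(3)=183, T(4)=407, T(5)=855, T(6)=1751, T(7)=3543, T(8)=7127, T(9)=14295, T(10)=28631, T(11)=57303, T(12)=114647; answer 114647

114647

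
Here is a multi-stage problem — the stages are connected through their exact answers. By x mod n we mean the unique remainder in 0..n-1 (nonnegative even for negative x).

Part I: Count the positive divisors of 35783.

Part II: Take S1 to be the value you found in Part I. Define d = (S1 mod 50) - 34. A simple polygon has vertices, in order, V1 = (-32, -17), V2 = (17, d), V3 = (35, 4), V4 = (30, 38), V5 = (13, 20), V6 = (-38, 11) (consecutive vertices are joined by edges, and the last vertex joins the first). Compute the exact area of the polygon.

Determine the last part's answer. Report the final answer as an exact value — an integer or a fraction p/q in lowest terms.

Part I: 35783 = 11 * 3253; number of divisors = (1+1) * (1+1) = 4; answer 4
Part II: S1 = 4; d = -30; cross terms: (-32*-30 - 17*-17)=1249, (17*4 - 35*-30)=1118, (35*38 - 30*4)=1210, (30*20 - 13*38)=106, (13*11 - -38*20)=903, (-38*-17 - -32*11)=998; twice the area = |5584| = 5584; area = 2792; answer 2792

2792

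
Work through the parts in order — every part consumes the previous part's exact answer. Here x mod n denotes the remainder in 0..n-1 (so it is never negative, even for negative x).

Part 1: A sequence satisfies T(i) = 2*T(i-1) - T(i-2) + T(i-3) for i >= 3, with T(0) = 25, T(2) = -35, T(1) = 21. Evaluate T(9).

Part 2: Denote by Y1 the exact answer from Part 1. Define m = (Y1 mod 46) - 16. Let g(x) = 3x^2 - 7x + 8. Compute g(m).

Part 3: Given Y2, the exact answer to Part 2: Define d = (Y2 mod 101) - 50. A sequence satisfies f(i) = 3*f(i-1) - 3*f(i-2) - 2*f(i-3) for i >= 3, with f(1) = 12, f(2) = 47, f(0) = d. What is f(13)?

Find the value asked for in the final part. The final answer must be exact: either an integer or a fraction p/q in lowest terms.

206298

Part 1: T(3) = 2*(-35) - 1*(21) + 1*(25) = -66; iterating: T(3)=-66, T(4)=-76, T(5)=-121, T(6)=-232, T(7)=-419, T(8)=-727, T(9)=-1267; answer -1267
Part 2: Y1 = -1267; m = 5; 3*(5)^2 - 7*(5)^1 + 8 = (75) + (-35) + (8) = 48; answer 48
Part 3: Y2 = 48; d = -2; f(3) = 3*(47) - 3*(12) - 2*(-2) = 109; iterating: f(3)=109, f(4)=162, f(5)=65, f(6)=-509, f(7)=-2046, f(8)=-4741, f(9)=-7067, f(10)=-2886, f(11)=22025, f(12)=88867, f(13)=206298; answer 206298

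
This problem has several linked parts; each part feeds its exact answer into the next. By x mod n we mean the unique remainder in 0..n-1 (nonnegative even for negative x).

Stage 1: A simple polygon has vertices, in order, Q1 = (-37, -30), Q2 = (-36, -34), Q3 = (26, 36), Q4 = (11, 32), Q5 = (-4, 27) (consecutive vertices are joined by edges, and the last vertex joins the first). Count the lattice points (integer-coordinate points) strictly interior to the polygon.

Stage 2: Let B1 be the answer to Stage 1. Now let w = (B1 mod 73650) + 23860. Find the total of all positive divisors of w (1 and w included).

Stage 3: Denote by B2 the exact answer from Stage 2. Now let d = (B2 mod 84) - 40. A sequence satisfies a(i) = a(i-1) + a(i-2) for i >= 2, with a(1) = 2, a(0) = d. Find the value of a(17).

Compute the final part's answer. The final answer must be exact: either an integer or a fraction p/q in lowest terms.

Stage 1: cross terms: (-37*-34 - -36*-30)=178, (-36*36 - 26*-34)=-412, (26*32 - 11*36)=436, (11*27 - -4*32)=425, (-4*-30 - -37*27)=1119; twice the area = |1746| = 1746; area = 873; boundary points = 1 + 2 + 1 + 5 + 3 = 12; strictly interior points = area - boundary/2 + 1 = 868; answer 868
Stage 2: B1 = 868; w = 24728; 24728 = 2^3 * 11 * 281; sigma = (1 + 2 + 4 + 8) * (1 + 11) * (1 + 281) = 15 * 12 * 282 = 50760; answer 50760
Stage 3: B2 = 50760; d = -16; a(2) = 1*(2) + 1*(-16) = -14; iterating: a(2)=-14, a(3)=-12, a(4)=-26, a(5)=-38, a(6)=-64, a(7)=-102, a(8)=-166, a(9)=-268, a(10)=-434, a(11)=-702, a(12)=-1136, a(13)=-1838, a(14)=-2974, a(15)=-4812, a(16)=-7786, a(17)=-12598; answer -12598

-12598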